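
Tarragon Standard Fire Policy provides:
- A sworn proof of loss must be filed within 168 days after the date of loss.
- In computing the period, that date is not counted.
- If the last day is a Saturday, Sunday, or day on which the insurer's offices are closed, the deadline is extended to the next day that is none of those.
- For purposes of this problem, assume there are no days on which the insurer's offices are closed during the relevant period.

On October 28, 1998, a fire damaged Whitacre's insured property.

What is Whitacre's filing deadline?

168 days after October 28, 1998 is April 14, 1999.
April 14, 1999 is a Wednesday and not a day on which the insurer's offices are closed, so no extension applies.

April 14, 1999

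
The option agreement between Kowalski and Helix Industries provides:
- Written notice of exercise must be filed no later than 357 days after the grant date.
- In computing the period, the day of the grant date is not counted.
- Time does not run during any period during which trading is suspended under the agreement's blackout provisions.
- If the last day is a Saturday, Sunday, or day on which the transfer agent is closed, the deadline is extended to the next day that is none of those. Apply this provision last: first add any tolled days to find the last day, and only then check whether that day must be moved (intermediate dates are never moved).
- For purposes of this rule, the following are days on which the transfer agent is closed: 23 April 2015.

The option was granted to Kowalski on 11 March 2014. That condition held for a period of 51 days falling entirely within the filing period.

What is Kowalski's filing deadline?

357 days after 11 March 2014 is March 3, 2015.
Tolling adds 51 days: March 3, 2015 + 51 days = April 23, 2015.
April 23, 2015 is a listed holiday. The next qualifying day is April 24, 2015.

April 24, 2015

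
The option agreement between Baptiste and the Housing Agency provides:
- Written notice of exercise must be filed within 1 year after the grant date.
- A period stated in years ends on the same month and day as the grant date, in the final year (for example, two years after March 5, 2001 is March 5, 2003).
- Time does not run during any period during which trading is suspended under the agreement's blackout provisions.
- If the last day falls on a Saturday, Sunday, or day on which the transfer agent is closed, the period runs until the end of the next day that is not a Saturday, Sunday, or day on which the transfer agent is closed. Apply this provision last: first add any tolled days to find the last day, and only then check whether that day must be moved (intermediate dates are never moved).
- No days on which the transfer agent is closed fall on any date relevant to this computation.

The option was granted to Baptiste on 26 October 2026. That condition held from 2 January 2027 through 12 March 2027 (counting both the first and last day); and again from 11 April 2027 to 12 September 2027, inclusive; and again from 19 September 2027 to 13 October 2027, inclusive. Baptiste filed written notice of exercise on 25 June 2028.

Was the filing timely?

Yes

1 year after 26 October 2026 is October 26, 2027.
From January 2, 2027 through March 12, 2027 inclusive is 70 days; tolling adds 70 days: October 26, 2027 + 70 days = January 4, 2028.
From April 11, 2027 through September 12, 2027 inclusive is 155 days; tolling adds 155 days: January 4, 2028 + 155 days = June 7, 2028.
From September 19, 2027 through October 13, 2027 inclusive is 25 days; tolling adds 25 days: June 7, 2028 + 25 days = July 2, 2028.
July 2, 2028 is Sunday. The next qualifying day is July 3, 2028.
The deadline is July 3, 2028; the filing on June 25, 2028 is on or before that date.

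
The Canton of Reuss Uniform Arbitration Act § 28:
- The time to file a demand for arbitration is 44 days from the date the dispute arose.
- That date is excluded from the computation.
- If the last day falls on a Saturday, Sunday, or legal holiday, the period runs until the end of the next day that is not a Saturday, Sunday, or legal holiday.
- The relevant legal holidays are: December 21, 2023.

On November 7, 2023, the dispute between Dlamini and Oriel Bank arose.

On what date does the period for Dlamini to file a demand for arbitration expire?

December 22, 2023

44 days after November 7, 2023 is December 21, 2023.
December 21, 2023 is a listed holiday. The next qualifying day is December 22, 2023.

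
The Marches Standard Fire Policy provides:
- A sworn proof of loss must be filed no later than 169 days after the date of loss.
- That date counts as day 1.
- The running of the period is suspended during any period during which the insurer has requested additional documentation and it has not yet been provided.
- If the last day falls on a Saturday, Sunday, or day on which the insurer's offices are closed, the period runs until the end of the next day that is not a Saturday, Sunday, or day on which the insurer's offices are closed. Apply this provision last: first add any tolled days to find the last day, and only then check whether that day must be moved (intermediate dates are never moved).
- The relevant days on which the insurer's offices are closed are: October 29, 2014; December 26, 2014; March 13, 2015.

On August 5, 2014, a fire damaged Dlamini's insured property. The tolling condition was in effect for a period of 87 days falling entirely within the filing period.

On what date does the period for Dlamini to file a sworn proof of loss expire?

Counting August 5, 2014 as day 1, day 169 is January 20, 2015.
Tolling adds 87 days: January 20, 2015 + 87 days = April 17, 2015.
April 17, 2015 is a Friday and not a day on which the insurer's offices are closed, so no extension applies.

April 17, 2015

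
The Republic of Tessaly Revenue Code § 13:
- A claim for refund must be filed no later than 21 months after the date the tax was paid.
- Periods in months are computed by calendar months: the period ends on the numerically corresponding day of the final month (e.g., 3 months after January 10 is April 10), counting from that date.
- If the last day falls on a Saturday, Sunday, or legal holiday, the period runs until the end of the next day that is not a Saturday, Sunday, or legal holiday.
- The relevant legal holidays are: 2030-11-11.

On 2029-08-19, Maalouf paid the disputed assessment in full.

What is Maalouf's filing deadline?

21 months after 2029-08-19 is May 19, 2031.
May 19, 2031 is a Monday and not a legal holiday, so no extension applies.

May 19, 2031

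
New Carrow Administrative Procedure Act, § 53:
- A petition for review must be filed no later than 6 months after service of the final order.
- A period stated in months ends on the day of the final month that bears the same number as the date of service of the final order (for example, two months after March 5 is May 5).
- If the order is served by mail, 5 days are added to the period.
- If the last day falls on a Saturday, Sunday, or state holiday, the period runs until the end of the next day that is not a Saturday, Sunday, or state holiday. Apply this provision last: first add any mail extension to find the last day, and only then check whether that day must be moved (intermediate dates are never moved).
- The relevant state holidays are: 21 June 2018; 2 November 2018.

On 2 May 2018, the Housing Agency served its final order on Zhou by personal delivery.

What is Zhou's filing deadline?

6 months after 2 May 2018 is November 2, 2018.
Service was not by mail, so no mail extension applies.
November 2, 2018 is a listed holiday; November 3, 2018 is Saturday; November 4, 2018 is Sunday. The next qualifying day is November 5, 2018.

November 5, 2018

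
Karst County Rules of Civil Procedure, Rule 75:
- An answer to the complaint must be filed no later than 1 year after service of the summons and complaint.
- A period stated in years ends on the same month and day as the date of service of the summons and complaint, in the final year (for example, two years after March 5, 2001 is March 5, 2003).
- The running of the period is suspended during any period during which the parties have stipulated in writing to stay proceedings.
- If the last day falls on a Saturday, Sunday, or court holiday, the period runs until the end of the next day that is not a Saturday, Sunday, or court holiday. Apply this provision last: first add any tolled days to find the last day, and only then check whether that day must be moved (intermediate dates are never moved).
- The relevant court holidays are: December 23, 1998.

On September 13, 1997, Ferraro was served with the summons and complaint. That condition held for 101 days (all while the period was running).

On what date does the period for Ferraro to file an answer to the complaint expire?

December 24, 1998

1 year after September 13, 1997 is September 13, 1998.
Tolling adds 101 days: September 13, 1998 + 101 days = December 23, 1998.
December 23, 1998 is a listed holiday. The next qualifying day is December 24, 1998.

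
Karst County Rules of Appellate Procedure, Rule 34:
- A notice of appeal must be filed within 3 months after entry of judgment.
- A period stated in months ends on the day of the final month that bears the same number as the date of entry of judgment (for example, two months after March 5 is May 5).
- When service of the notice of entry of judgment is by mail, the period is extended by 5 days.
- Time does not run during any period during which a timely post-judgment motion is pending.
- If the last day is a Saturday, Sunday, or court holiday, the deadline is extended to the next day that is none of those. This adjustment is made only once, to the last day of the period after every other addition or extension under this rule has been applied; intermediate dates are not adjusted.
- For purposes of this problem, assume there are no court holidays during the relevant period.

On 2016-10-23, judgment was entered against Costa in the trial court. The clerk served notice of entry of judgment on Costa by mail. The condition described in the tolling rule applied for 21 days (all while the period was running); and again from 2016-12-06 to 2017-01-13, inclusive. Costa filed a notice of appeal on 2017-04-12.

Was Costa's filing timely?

3 months after 2016-10-23 is January 23, 2017.
Service was by mail, adding 5 days: January 23, 2017 + 5 days = January 28, 2017.
Tolling adds 21 days: January 28, 2017 + 21 days = February 18, 2017.
From December 6, 2016 through January 13, 2017 inclusive is 39 days; tolling adds 39 days: February 18, 2017 + 39 days = March 29, 2017.
March 29, 2017 is a Wednesday and not a court holiday, so no extension applies.
The deadline is March 29, 2017; the filing on April 12, 2017 is after that date.

No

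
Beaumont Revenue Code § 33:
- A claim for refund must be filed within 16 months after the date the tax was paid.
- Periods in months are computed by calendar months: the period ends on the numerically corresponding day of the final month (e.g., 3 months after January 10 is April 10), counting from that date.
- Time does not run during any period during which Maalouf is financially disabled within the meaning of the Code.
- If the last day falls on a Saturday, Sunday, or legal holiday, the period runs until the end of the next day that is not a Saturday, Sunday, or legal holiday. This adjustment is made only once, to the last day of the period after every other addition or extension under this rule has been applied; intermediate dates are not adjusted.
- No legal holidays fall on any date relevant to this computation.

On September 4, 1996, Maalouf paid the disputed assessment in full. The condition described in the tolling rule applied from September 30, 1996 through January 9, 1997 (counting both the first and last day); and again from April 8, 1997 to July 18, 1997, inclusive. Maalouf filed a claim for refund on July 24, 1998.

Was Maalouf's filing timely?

Yes

16 months after September 4, 1996 is January 4, 1998.
From September 30, 1996 through January 9, 1997 inclusive is 102 days; tolling adds 102 days: January 4, 1998 + 102 days = April 16, 1998.
From April 8, 1997 through July 18, 1997 inclusive is 102 days; tolling adds 102 days: April 16, 1998 + 102 days = July 27, 1998.
July 27, 1998 is a Monday and not a legal holiday, so no extension applies.
The deadline is July 27, 1998; the filing on July 24, 1998 is on or before that date.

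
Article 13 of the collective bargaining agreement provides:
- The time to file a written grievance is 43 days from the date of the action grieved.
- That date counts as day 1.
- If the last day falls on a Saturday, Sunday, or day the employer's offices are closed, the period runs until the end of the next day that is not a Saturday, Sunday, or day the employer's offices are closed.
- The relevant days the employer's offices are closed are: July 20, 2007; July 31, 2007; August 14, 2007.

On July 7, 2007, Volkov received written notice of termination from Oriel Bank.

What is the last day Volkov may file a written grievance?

August 20, 2007

Counting July 7, 2007 as day 1, day 43 is August 18, 2007.
August 18, 2007 is Saturday; August 19, 2007 is Sunday. The next qualifying day is August 20, 2007.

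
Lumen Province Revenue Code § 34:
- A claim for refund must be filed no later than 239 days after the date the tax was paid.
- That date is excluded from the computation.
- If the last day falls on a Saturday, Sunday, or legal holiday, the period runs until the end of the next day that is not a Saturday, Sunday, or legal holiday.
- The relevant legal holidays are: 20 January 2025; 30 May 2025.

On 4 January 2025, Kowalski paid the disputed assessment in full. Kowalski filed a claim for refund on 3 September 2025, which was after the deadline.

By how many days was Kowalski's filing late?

239 days after 4 January 2025 is August 31, 2025.
August 31, 2025 is Sunday. The next qualifying day is September 1, 2025.
The deadline is September 1, 2025; from September 1, 2025 to September 3, 2025 is 2 days.

2 days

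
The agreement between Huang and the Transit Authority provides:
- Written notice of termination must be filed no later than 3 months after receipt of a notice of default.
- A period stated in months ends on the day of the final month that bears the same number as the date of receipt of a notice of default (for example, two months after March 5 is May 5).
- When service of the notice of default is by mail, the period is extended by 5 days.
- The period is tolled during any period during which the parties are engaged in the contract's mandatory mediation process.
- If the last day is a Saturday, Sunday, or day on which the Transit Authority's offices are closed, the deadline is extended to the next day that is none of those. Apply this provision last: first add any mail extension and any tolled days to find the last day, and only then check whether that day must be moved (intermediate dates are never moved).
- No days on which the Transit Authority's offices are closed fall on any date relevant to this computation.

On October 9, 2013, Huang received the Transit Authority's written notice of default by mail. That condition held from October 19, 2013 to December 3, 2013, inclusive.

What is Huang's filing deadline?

March 3, 2014

3 months after October 9, 2013 is January 9, 2014.
Service was by mail, adding 5 days: January 9, 2014 + 5 days = January 14, 2014.
From October 19, 2013 through December 3, 2013 inclusive is 46 days; tolling adds 46 days: January 14, 2014 + 46 days = March 1, 2014.
March 1, 2014 is Saturday; March 2, 2014 is Sunday. The next qualifying day is March 3, 2014.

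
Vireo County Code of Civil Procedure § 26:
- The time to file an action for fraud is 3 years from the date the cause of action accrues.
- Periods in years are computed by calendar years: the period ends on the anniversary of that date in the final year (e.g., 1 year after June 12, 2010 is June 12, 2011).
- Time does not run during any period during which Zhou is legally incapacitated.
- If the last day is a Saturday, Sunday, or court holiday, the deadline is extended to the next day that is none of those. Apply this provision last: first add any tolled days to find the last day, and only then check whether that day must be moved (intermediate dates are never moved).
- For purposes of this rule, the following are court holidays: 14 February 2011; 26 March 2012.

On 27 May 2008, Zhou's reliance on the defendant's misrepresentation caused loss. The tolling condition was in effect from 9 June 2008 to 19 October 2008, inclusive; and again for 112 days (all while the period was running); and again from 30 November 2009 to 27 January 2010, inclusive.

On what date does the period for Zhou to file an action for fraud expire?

March 27, 2012

3 years after 27 May 2008 is May 27, 2011.
From June 9, 2008 through October 19, 2008 inclusive is 133 days; tolling adds 133 days: May 27, 2011 + 133 days = October 7, 2011.
Tolling adds 112 days: October 7, 2011 + 112 days = January 27, 2012.
From November 30, 2009 through January 27, 2010 inclusive is 59 days; tolling adds 59 days: January 27, 2012 + 59 days = March 26, 2012.
March 26, 2012 is a listed holiday. The next qualifying day is March 27, 2012.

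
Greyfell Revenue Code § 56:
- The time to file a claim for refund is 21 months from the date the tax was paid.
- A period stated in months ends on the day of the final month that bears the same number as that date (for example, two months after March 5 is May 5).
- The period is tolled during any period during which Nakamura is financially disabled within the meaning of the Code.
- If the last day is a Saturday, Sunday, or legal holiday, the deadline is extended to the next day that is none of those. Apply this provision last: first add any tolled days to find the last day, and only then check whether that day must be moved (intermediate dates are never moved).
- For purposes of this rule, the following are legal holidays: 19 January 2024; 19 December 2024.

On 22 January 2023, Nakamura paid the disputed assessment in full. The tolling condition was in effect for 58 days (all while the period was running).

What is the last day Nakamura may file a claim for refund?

21 months after 22 January 2023 is October 22, 2024.
Tolling adds 58 days: October 22, 2024 + 58 days = December 19, 2024.
December 19, 2024 is a listed holiday. The next qualifying day is December 20, 2024.

December 20, 2024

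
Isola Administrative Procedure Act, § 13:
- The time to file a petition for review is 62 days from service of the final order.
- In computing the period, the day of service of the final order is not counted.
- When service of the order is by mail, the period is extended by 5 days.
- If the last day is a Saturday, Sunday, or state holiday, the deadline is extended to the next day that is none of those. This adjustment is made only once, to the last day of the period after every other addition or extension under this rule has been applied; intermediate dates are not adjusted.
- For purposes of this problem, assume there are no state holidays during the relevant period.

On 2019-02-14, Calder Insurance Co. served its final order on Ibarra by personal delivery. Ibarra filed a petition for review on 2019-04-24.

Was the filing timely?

62 days after 2019-02-14 is April 17, 2019.
Service was not by mail, so no mail extension applies.
April 17, 2019 is a Wednesday and not a state holiday, so no extension applies.
The deadline is April 17, 2019; the filing on April 24, 2019 is after that date.

No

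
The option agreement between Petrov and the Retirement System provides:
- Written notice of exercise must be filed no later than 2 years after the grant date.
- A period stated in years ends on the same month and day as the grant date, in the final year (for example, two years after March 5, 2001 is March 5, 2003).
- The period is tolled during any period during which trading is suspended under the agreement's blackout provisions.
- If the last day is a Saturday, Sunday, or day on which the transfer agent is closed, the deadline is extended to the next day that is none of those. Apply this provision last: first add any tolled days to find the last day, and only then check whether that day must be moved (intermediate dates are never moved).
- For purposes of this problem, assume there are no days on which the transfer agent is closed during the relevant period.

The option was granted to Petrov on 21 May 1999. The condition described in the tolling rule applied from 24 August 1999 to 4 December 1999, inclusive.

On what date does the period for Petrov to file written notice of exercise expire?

2 years after 21 May 1999 is May 21, 2001.
From August 24, 1999 through December 4, 1999 inclusive is 103 days; tolling adds 103 days: May 21, 2001 + 103 days = September 1, 2001.
September 1, 2001 is Saturday; September 2, 2001 is Sunday. The next qualifying day is September 3, 2001.

September 3, 2001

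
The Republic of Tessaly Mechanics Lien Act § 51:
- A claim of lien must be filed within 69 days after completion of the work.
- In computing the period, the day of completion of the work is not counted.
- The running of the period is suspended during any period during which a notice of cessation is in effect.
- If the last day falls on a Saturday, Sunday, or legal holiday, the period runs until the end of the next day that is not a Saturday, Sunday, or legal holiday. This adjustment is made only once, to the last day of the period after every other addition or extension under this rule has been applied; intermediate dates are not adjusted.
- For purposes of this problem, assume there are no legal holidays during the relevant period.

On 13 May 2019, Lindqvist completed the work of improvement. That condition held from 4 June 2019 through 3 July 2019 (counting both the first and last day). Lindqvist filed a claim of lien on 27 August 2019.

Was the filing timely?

No

69 days after 13 May 2019 is July 21, 2019.
From June 4, 2019 through July 3, 2019 inclusive is 30 days; tolling adds 30 days: July 21, 2019 + 30 days = August 20, 2019.
August 20, 2019 is a Tuesday and not a legal holiday, so no extension applies.
The deadline is August 20, 2019; the filing on August 27, 2019 is after that date.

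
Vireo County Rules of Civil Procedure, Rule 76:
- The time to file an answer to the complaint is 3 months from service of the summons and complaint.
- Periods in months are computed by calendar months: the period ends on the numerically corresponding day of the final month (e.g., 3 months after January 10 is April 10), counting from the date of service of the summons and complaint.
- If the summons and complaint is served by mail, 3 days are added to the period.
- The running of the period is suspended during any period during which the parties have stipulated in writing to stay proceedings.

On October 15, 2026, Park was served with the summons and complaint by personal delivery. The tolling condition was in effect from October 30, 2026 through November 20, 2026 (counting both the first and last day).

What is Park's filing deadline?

February 6, 2027

3 months after October 15, 2026 is January 15, 2027.
Service was not by mail, so no mail extension applies.
From October 30, 2026 through November 20, 2026 inclusive is 22 days; tolling adds 22 days: January 15, 2027 + 22 days = February 6, 2027.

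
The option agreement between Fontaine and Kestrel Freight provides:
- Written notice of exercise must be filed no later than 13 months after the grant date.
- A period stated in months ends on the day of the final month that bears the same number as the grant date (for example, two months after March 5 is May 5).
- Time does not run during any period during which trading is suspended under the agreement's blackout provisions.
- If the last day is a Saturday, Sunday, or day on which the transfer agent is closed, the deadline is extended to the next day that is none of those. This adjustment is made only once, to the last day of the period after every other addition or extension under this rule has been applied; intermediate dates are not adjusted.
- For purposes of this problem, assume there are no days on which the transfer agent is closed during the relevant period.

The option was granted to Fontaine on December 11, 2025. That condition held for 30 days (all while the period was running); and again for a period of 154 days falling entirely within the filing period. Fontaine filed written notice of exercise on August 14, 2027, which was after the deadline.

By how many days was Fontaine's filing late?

13 months after December 11, 2025 is January 11, 2027.
Tolling adds 30 days: January 11, 2027 + 30 days = February 10, 2027.
Tolling adds 154 days: February 10, 2027 + 154 days = July 14, 2027.
July 14, 2027 is a Wednesday and not a day on which the transfer agent is closed, so no extension applies.
The deadline is July 14, 2027; from July 14, 2027 to August 14, 2027 is 31 days.

31 days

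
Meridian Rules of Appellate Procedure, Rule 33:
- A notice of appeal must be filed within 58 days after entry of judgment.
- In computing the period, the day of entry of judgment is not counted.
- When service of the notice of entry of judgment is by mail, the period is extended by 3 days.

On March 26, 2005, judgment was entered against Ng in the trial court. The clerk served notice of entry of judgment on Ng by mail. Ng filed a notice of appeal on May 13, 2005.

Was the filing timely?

58 days after March 26, 2005 is May 23, 2005.
Service was by mail, adding 3 days: May 23, 2005 + 3 days = May 26, 2005.
The deadline is May 26, 2005; the filing on May 13, 2005 is on or before that date.

Yes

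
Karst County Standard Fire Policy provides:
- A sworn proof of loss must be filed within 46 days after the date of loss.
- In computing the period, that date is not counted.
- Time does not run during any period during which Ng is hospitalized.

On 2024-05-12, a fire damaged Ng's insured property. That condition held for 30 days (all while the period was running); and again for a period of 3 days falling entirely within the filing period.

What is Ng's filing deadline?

46 days after 2024-05-12 is June 27, 2024.
Tolling adds 30 days: June 27, 2024 + 30 days = July 27, 2024.
Tolling adds 3 days: July 27, 2024 + 3 days = July 30, 2024.

July 30, 2024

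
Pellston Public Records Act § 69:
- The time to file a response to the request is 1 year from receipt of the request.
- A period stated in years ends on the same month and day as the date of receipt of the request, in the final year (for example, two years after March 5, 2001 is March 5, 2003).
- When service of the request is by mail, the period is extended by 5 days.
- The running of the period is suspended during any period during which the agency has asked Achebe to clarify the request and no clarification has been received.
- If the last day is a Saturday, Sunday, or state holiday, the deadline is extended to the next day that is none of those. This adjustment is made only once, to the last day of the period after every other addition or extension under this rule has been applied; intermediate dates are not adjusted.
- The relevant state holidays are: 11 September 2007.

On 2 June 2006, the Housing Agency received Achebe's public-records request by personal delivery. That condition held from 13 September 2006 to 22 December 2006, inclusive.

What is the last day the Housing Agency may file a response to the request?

September 12, 2007

1 year after 2 June 2006 is June 2, 2007.
Service was not by mail, so no mail extension applies.
From September 13, 2006 through December 22, 2006 inclusive is 101 days; tolling adds 101 days: June 2, 2007 + 101 days = September 11, 2007.
September 11, 2007 is a listed holiday. The next qualifying day is September 12, 2007.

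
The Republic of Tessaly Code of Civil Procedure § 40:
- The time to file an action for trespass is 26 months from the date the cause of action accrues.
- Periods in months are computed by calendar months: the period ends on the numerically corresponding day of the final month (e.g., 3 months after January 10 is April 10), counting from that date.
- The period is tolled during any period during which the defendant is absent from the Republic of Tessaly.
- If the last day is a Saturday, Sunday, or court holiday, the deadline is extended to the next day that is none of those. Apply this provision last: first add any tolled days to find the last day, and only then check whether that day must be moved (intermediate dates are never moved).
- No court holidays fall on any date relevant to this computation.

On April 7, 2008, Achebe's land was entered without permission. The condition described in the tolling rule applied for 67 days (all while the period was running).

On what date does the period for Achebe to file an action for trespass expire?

26 months after April 7, 2008 is June 7, 2010.
Tolling adds 67 days: June 7, 2010 + 67 days = August 13, 2010.
August 13, 2010 is a Friday and not a court holiday, so no extension applies.

August 13, 2010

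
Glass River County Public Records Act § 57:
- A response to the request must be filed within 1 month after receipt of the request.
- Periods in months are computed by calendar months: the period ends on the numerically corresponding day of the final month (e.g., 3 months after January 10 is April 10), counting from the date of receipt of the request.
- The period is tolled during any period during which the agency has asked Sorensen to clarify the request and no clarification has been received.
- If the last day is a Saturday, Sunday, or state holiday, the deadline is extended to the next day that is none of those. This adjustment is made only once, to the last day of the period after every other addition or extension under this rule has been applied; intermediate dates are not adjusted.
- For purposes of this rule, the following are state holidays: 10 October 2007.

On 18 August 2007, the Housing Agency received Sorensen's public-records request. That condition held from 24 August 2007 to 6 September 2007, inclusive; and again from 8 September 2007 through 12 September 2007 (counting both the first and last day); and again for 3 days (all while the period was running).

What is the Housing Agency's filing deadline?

October 11, 2007

1 month after 18 August 2007 is September 18, 2007.
From August 24, 2007 through September 6, 2007 inclusive is 14 days; tolling adds 14 days: September 18, 2007 + 14 days = October 2, 2007.
From September 8, 2007 through September 12, 2007 inclusive is 5 days; tolling adds 5 days: October 2, 2007 + 5 days = October 7, 2007.
Tolling adds 3 days: October 7, 2007 + 3 days = October 10, 2007.
October 10, 2007 is a listed holiday. The next qualifying day is October 11, 2007.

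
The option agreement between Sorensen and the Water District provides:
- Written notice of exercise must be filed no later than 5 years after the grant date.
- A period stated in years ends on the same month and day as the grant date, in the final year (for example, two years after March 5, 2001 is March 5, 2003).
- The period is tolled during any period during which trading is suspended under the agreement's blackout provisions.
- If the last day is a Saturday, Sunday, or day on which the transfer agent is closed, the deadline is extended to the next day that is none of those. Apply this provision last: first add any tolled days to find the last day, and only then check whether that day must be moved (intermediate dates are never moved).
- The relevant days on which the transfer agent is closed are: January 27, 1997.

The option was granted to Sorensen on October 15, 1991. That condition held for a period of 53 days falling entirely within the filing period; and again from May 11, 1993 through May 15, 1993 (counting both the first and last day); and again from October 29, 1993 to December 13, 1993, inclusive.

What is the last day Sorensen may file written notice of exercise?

January 28, 1997

5 years after October 15, 1991 is October 15, 1996.
Tolling adds 53 days: October 15, 1996 + 53 days = December 7, 1996.
From May 11, 1993 through May 15, 1993 inclusive is 5 days; tolling adds 5 days: December 7, 1996 + 5 days = December 12, 1996.
From October 29, 1993 through December 13, 1993 inclusive is 46 days; tolling adds 46 days: December 12, 1996 + 46 days = January 27, 1997.
January 27, 1997 is a listed holiday. The next qualifying day is January 28, 1997.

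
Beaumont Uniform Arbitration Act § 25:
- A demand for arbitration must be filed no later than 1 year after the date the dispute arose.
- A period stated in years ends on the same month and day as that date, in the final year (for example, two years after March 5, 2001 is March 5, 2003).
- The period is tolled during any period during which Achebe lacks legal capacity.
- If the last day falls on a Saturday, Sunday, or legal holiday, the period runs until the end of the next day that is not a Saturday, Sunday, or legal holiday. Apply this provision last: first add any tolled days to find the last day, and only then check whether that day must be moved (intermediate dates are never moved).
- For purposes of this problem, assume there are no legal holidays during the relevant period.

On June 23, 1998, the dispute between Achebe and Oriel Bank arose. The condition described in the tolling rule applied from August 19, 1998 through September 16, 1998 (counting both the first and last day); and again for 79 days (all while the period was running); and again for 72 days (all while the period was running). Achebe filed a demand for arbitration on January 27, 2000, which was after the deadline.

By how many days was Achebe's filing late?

38 days

1 year after June 23, 1998 is June 23, 1999.
From August 19, 1998 through September 16, 1998 inclusive is 29 days; tolling adds 29 days: June 23, 1999 + 29 days = July 22, 1999.
Tolling adds 79 days: July 22, 1999 + 79 days = October 9, 1999.
Tolling adds 72 days: October 9, 1999 + 72 days = December 20, 1999.
December 20, 1999 is a Monday and not a legal holiday, so no extension applies.
The deadline is December 20, 1999; from December 20, 1999 to January 27, 2000 is 38 days.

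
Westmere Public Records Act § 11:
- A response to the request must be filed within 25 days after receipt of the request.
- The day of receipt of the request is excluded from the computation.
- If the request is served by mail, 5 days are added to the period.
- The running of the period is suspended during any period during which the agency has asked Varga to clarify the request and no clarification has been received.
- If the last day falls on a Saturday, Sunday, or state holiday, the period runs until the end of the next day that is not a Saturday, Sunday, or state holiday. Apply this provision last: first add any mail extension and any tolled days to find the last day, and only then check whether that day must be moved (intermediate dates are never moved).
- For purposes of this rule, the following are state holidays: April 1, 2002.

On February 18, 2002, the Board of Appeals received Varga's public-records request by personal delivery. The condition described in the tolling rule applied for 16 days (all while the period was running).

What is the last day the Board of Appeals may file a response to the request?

April 2, 2002

25 days after February 18, 2002 is March 15, 2002.
Service was not by mail, so no mail extension applies.
Tolling adds 16 days: March 15, 2002 + 16 days = March 31, 2002.
March 31, 2002 is Sunday; April 1, 2002 is a listed holiday. The next qualifying day is April 2, 2002.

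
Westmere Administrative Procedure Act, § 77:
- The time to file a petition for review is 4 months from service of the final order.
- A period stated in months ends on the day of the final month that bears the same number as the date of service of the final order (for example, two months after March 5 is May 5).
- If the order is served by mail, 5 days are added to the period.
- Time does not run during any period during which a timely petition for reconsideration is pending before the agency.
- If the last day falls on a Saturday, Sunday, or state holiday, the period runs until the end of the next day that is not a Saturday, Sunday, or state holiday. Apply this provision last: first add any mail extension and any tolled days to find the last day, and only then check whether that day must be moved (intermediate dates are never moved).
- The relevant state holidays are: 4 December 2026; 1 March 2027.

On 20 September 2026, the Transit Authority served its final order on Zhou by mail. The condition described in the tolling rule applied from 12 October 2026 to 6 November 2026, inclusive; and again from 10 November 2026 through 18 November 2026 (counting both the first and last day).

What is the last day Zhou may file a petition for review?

March 2, 2027

4 months after 20 September 2026 is January 20, 2027.
Service was by mail, adding 5 days: January 20, 2027 + 5 days = January 25, 2027.
From October 12, 2026 through November 6, 2026 inclusive is 26 days; tolling adds 26 days: January 25, 2027 + 26 days = February 20, 2027.
From November 10, 2026 through November 18, 2026 inclusive is 9 days; tolling adds 9 days: February 20, 2027 + 9 days = March 1, 2027.
March 1, 2027 is a listed holiday. The next qualifying day is March 2, 2027.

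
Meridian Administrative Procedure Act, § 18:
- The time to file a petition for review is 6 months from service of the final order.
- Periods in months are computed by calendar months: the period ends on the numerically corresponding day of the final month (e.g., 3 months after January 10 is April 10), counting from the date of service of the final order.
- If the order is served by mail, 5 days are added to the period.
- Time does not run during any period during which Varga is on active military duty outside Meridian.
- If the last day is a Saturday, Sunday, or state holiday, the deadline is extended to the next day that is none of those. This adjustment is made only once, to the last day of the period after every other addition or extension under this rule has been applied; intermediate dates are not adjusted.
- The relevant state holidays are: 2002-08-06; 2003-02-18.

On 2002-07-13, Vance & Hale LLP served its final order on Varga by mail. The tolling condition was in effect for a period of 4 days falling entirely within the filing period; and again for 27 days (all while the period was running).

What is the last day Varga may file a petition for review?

February 19, 2003

6 months after 2002-07-13 is January 13, 2003.
Service was by mail, adding 5 days: January 13, 2003 + 5 days = January 18, 2003.
Tolling adds 4 days: January 18, 2003 + 4 days = January 22, 2003.
Tolling adds 27 days: January 22, 2003 + 27 days = February 18, 2003.
February 18, 2003 is a listed holiday. The next qualifying day is February 19, 2003.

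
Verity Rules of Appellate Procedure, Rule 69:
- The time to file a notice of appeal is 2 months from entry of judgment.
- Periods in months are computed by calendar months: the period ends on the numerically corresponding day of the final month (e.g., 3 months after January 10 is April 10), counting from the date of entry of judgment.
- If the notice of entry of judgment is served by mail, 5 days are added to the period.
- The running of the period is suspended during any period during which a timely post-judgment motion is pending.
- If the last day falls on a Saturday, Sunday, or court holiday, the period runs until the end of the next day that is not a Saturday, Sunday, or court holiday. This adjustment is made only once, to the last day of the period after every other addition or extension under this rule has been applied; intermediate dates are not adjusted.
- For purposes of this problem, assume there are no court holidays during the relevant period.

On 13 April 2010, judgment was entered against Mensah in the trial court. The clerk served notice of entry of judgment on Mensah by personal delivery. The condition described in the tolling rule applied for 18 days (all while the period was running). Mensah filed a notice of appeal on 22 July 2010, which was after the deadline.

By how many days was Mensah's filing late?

2 months after 13 April 2010 is June 13, 2010.
Service was not by mail, so no mail extension applies.
Tolling adds 18 days: June 13, 2010 + 18 days = July 1, 2010.
July 1, 2010 is a Thursday and not a court holiday, so no extension applies.
The deadline is July 1, 2010; from July 1, 2010 to July 22, 2010 is 21 days.

21 days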